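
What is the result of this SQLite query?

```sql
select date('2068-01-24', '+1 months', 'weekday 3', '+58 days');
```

2068-04-27

Adding +1 month to 2068-01-24 gives 2068-02-24.
`weekday 3` advances to the next Wednesday; 2068-02-24 is a Friday, so it moves forward to 2068-02-29.
Applying '+58 days' to 2068-02-29: counting 58 days forward gives 2068-04-27.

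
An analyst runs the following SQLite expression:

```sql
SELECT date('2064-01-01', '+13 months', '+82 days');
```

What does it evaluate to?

Adding +13 months to 2064-01-01 gives 2065-02-01.
Applying '+82 days' to 2065-02-01: counting 82 days forward gives 2065-04-24.

2065-04-24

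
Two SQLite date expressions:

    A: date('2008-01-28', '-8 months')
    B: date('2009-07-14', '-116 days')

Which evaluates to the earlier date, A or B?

A = 2007-05-28.
B = 2009-03-20.
A is earlier.

A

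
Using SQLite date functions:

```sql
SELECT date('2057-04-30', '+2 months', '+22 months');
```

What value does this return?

Adding +2 months to 2057-04-30 gives 2057-06-30.
Adding +22 months to 2057-06-30 gives 2059-04-30.

2059-04-30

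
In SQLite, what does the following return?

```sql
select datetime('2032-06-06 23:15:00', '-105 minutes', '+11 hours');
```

105 minutes = 1h 45m; -105 minutes from 2032-06-06 23:15:00 is 2032-06-06 21:30:00.
+11 hours from 2032-06-06 21:30:00 is 2032-06-07 08:30:00 (crosses midnight).

2032-06-07 08:30:00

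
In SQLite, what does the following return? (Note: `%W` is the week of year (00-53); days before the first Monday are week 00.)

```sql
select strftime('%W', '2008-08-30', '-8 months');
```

First apply '-8 months': 2008-08-30 → 2007-12-30.
2007-12-30 is a Sunday. SQLite's %W counts Mondays since the year started; the result is 52.

52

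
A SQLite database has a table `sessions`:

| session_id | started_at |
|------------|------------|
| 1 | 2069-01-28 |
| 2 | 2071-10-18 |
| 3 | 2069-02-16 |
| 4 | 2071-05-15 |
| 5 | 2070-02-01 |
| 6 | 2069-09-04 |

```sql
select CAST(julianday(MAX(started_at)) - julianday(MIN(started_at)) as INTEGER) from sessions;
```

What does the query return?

993

MIN = 2069-01-28, MAX = 2071-10-18.
3 days remain in January 2069 after the 28th (31 − 28).
Full months from February 2069 through September 2071 contribute their day counts.
Then 18 days into October 2071.
Total: 3 + 28 + 31 + 30 + 31 + 30 + 31 + 31 + 30 + 31 + 30 + 31 + 31 + 28 + 31 + 30 + 31 + 30 + 31 + 31 + 30 + 31 + 30 + 31 + 31 + 28 + 31 + 30 + 31 + 30 + 31 + 31 + 30 + 18 = 993.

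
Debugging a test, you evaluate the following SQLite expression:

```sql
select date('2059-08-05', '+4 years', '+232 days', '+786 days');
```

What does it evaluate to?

2066-05-19

Adding +4 years to 2059-08-05 gives 2063-08-05.
Applying '+232 days' to 2063-08-05: counting 232 days forward gives 2064-03-24.
Applying '+786 days' to 2064-03-24: counting 786 days forward gives 2066-05-19.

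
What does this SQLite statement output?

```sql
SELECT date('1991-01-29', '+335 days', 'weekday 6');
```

1992-01-04

Applying '+335 days' to 1991-01-29: counting 335 days forward gives 1991-12-30.
`weekday 6` advances to the next Saturday; 1991-12-30 is a Monday, so it moves forward to 1992-01-04.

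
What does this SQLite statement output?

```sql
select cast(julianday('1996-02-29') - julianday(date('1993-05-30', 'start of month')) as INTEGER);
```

1034

`start of month` rewinds 1993-05-30 to 1993-05-01.
30 days remain in May 1993 after the 1st (31 − 1).
Full months from June 1993 through January 1996 contribute their day counts.
Then 29 days into February 1996.
Total: 30 + 30 + 31 + 31 + 30 + 31 + 30 + 31 + 31 + 28 + 31 + 30 + 31 + 30 + 31 + 31 + 30 + 31 + 30 + 31 + 31 + 28 + 31 + 30 + 31 + 30 + 31 + 31 + 30 + 31 + 30 + 31 + 31 + 29 = 1034.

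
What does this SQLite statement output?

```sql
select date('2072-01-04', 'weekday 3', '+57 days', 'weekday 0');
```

2072-03-06

`weekday 3` advances to the next Wednesday; 2072-01-04 is a Monday, so it moves forward to 2072-01-06.
Applying '+57 days' to 2072-01-06: counting 57 days forward gives 2072-03-03.
`weekday 0` advances to the next Sunday; 2072-03-03 is a Thursday, so it moves forward to 2072-03-06.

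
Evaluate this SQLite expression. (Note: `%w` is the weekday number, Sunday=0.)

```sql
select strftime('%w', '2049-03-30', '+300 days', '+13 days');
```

0

First apply '+300 days', '+13 days': 2049-03-30 → 2050-02-06.
2050-02-06 is a Sunday; with Sunday=0 that is 0.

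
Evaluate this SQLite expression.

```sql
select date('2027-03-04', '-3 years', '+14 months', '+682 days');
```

Adding -3 years to 2027-03-04 gives 2024-03-04.
Adding +14 months to 2024-03-04 gives 2025-05-04.
Applying '+682 days' to 2025-05-04: counting 682 days forward gives 2027-03-17.

2027-03-17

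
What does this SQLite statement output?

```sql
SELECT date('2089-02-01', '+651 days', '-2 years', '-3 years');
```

2085-11-14

Applying '+651 days' to 2089-02-01: counting 651 days forward gives 2090-11-14.
Adding -2 years to 2090-11-14 gives 2088-11-14.
Adding -3 years to 2088-11-14 gives 2085-11-14.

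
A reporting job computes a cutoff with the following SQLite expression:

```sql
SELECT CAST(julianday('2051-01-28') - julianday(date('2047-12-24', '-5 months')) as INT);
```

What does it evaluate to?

1284

Adding -5 months to 2047-12-24 gives 2047-07-24.
7 days remain in July 2047 after the 24th (31 − 24).
Full months from August 2047 through December 2050 contribute their day counts.
Then 28 days into January 2051.
Total: 7 + 31 + 30 + 31 + 30 + 31 + 31 + 29 + 31 + 30 + 31 + 30 + 31 + 31 + 30 + 31 + 30 + 31 + 31 + 28 + 31 + 30 + 31 + 30 + 31 + 31 + 30 + 31 + 30 + 31 + 31 + 28 + 31 + 30 + 31 + 30 + 31 + 31 + 30 + 31 + 30 + 31 + 28 = 1284.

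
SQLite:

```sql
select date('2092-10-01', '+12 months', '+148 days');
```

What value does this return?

Adding +12 months to 2092-10-01 gives 2093-10-01.
Applying '+148 days' to 2093-10-01: counting 148 days forward gives 2094-02-26.

2094-02-26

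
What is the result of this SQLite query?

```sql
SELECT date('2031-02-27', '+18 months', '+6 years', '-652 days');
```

2036-11-13

Adding +18 months to 2031-02-27 gives 2032-08-27.
Adding +6 years to 2032-08-27 gives 2038-08-27.
Applying '-652 days' to 2038-08-27: counting 652 days back gives 2036-11-13.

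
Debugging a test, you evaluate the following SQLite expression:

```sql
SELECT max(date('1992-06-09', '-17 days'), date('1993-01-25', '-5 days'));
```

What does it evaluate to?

1993-01-20

date('1992-06-09', '-17 days') → 1992-05-23.
date('1993-01-25', '-5 days') → 1993-01-20.
Later of the two is 1993-01-20.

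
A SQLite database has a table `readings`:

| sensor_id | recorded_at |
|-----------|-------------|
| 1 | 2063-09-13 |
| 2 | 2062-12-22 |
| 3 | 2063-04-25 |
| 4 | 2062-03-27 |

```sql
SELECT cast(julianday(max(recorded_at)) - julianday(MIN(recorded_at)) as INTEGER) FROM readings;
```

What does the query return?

MIN = 2062-03-27, MAX = 2063-09-13.
4 days remain in March 2062 after the 27th (31 − 27).
Full months from April 2062 through August 2063 contribute their day counts.
Then 13 days into September 2063.
Total: 4 + 30 + 31 + 30 + 31 + 31 + 30 + 31 + 30 + 31 + 31 + 28 + 31 + 30 + 31 + 30 + 31 + 31 + 13 = 535.

535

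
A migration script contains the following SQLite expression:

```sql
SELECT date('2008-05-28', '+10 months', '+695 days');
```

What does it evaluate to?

2011-02-21

Adding +10 months to 2008-05-28 gives 2009-03-28.
Applying '+695 days' to 2009-03-28: counting 695 days forward gives 2011-02-21.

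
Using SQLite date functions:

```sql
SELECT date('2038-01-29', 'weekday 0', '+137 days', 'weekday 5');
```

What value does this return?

`weekday 0` advances to the next Sunday; 2038-01-29 is a Friday, so it moves forward to 2038-01-31.
Applying '+137 days' to 2038-01-31: counting 137 days forward gives 2038-06-17.
`weekday 5` advances to the next Friday; 2038-06-17 is a Thursday, so it moves forward to 2038-06-18.

2038-06-18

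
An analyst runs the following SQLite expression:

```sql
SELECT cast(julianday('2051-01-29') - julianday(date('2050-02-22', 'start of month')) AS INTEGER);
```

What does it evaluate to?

`start of month` rewinds 2050-02-22 to 2050-02-01.
27 days remain in February 2050 after the 1st (28 − 1).
Full months from March 2050 through December 2050 contribute their day counts.
Then 29 days into January 2051.
Total: 27 + 31 + 30 + 31 + 30 + 31 + 31 + 30 + 31 + 30 + 31 + 29 = 362.

362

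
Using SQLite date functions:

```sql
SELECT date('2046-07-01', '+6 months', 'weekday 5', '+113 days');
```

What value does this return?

2047-04-27

Adding +6 months to 2046-07-01 gives 2047-01-01.
`weekday 5` advances to the next Friday; 2047-01-01 is a Tuesday, so it moves forward to 2047-01-04.
Applying '+113 days' to 2047-01-04: counting 113 days forward gives 2047-04-27.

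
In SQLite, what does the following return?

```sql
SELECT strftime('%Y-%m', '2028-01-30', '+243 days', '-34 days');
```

2028-08

First apply '+243 days', '-34 days': 2028-01-30 → 2028-08-26.
`%Y-%m` extracts the year-month: 2028-08.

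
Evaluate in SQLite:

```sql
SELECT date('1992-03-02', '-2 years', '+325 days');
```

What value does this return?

Adding -2 years to 1992-03-02 gives 1990-03-02.
Applying '+325 days' to 1990-03-02: counting 325 days forward gives 1991-01-21.

1991-01-21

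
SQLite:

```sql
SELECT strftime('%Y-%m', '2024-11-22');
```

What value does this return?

2024-11

`%Y-%m` extracts the year-month: 2024-11.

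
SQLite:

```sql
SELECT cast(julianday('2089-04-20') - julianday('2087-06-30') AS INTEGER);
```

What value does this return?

660

0 days remain in June 2087 after the 30th (30 − 30).
Full months from July 2087 through March 2089 contribute their day counts.
Then 20 days into April 2089.
Total: 0 + 31 + 31 + 30 + 31 + 30 + 31 + 31 + 29 + 31 + 30 + 31 + 30 + 31 + 31 + 30 + 31 + 30 + 31 + 31 + 28 + 31 + 20 = 660.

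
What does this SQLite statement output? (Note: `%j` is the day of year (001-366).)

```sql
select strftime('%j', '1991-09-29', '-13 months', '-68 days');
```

173

First apply '-13 months', '-68 days': 1991-09-29 → 1990-06-22.
Day-of-year for 1990-06-22: days since 1990-01-01 inclusive = 173, zero-padded to 173.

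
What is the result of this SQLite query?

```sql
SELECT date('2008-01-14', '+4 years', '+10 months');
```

Adding +4 years to 2008-01-14 gives 2012-01-14.
Adding +10 months to 2012-01-14 gives 2012-11-14.

2012-11-14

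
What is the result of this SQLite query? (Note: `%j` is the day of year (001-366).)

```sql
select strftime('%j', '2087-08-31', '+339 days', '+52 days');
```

269

First apply '+339 days', '+52 days': 2087-08-31 → 2088-09-25.
Day-of-year for 2088-09-25: days since 2088-01-01 inclusive = 269, zero-padded to 269.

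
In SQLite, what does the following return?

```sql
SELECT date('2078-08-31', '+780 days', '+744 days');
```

Applying '+780 days' to 2078-08-31: counting 780 days forward gives 2080-10-19.
Applying '+744 days' to 2080-10-19: counting 744 days forward gives 2082-11-02.

2082-11-02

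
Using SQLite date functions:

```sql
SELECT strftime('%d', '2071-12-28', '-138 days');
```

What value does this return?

12

First apply '-138 days': 2071-12-28 → 2071-08-12.
`%d` extracts the 2-digit day of month: 12.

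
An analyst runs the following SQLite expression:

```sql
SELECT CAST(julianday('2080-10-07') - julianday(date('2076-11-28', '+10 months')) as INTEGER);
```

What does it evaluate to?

1105

Adding +10 months to 2076-11-28 gives 2077-09-28.
2 days remain in September 2077 after the 28th (30 − 28).
Full months from October 2077 through September 2080 contribute their day counts.
Then 7 days into October 2080.
Total: 2 + 31 + 30 + 31 + 31 + 28 + 31 + 30 + 31 + 30 + 31 + 31 + 30 + 31 + 30 + 31 + 31 + 28 + 31 + 30 + 31 + 30 + 31 + 31 + 30 + 31 + 30 + 31 + 31 + 29 + 31 + 30 + 31 + 30 + 31 + 31 + 30 + 7 = 1105.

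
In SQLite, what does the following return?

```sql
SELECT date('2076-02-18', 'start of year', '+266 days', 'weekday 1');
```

`start of year` rewinds 2076-02-18 to 2076-01-01.
Applying '+266 days' to 2076-01-01: counting 266 days forward gives 2076-09-23.
`weekday 1` advances to the next Monday; 2076-09-23 is a Wednesday, so it moves forward to 2076-09-28.

2076-09-28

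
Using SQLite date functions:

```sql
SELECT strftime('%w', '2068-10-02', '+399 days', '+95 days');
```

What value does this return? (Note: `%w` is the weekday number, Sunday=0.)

6

First apply '+399 days', '+95 days': 2068-10-02 → 2070-02-08.
2070-02-08 is a Saturday; with Sunday=0 that is 6.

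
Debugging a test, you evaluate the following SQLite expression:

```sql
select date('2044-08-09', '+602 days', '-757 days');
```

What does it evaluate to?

Applying '+602 days' to 2044-08-09: counting 602 days forward gives 2046-04-03.
Applying '-757 days' to 2046-04-03: counting 757 days back gives 2044-03-07.

2044-03-07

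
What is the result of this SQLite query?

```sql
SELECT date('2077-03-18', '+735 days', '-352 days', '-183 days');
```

Applying '+735 days' to 2077-03-18: counting 735 days forward gives 2079-03-23.
Applying '-352 days' to 2079-03-23: counting 352 days back gives 2078-04-05.
Applying '-183 days' to 2078-04-05: counting 183 days back gives 2077-10-04.

2077-10-04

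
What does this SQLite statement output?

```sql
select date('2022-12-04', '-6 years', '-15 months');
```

2015-09-04

Adding -6 years to 2022-12-04 gives 2016-12-04.
Adding -15 months to 2016-12-04 gives 2015-09-04.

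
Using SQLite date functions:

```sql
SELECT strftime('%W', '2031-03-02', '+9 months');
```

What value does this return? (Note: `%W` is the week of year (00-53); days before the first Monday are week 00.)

48

First apply '+9 months': 2031-03-02 → 2031-12-02.
2031-12-02 is a Tuesday. SQLite's %W counts Mondays since the year started; the result is 48.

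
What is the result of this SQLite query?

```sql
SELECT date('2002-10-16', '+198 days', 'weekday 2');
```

Applying '+198 days' to 2002-10-16: counting 198 days forward gives 2003-05-02.
`weekday 2` advances to the next Tuesday; 2003-05-02 is a Friday, so it moves forward to 2003-05-06.

2003-05-06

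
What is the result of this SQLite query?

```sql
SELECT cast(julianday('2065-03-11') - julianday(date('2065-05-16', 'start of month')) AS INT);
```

-51

`start of month` rewinds 2065-05-16 to 2065-05-01.
20 days remain in March 2065 after the 11th (31 − 11).
April 2065: 30 days.
Then 1 day into May 2065.
Total: 20 + 30 + 1 = 51.
The subtraction is earlier − later, so the result is −51 → -51.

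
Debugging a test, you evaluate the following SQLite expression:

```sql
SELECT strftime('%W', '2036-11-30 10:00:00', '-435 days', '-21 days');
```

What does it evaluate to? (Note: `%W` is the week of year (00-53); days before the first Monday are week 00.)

35

First apply '-435 days', '-21 days': 2036-11-30 10:00:00 → 2035-09-01 10:00:00.
2035-09-01 is a Saturday. SQLite's %W counts Mondays since the year started; the result is 35.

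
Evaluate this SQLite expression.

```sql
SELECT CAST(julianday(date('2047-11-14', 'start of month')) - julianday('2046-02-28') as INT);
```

`start of month` rewinds 2047-11-14 to 2047-11-01.
0 days remain in February 2046 after the 28th (28 − 28).
Full months from March 2046 through October 2047 contribute their day counts.
Then 1 day into November 2047.
Total: 0 + 31 + 30 + 31 + 30 + 31 + 31 + 30 + 31 + 30 + 31 + 31 + 28 + 31 + 30 + 31 + 30 + 31 + 31 + 30 + 31 + 1 = 611.

611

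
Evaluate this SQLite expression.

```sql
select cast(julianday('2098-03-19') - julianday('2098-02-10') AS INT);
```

37

18 days remain in February 2098 after the 10th (28 − 10).
Then 19 days into March 2098.
Total: 18 + 19 = 37.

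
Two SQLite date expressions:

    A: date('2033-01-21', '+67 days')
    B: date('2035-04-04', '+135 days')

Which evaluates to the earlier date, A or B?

A = 2033-03-29.
B = 2035-08-17.
A is earlier.

A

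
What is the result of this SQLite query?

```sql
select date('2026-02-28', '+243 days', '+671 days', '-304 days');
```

2027-10-31

Applying '+243 days' to 2026-02-28: counting 243 days forward gives 2026-10-29.
Applying '+671 days' to 2026-10-29: counting 671 days forward gives 2028-08-30.
Applying '-304 days' to 2028-08-30: counting 304 days back gives 2027-10-31.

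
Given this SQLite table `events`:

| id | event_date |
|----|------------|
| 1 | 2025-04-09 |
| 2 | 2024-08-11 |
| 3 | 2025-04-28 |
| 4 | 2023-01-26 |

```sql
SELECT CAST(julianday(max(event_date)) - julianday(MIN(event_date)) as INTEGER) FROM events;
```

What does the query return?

MIN = 2023-01-26, MAX = 2025-04-28.
5 days remain in January 2023 after the 26th (31 − 26).
Full months from February 2023 through March 2025 contribute their day counts.
Then 28 days into April 2025.
Total: 5 + 28 + 31 + 30 + 31 + 30 + 31 + 31 + 30 + 31 + 30 + 31 + 31 + 29 + 31 + 30 + 31 + 30 + 31 + 31 + 30 + 31 + 30 + 31 + 31 + 28 + 31 + 28 = 823.

823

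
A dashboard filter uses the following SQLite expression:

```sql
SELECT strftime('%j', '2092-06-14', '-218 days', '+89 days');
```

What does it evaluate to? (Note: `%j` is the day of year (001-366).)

037

First apply '-218 days', '+89 days': 2092-06-14 → 2092-02-06.
Day-of-year for 2092-02-06: days since 2092-01-01 inclusive = 37, zero-padded to 037.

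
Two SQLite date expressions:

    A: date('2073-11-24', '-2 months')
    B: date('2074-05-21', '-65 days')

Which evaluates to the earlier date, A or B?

A = 2073-09-24.
B = 2074-03-17.
A is earlier.

A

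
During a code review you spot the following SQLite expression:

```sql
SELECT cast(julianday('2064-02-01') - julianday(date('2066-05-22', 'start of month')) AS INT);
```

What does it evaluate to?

`start of month` rewinds 2066-05-22 to 2066-05-01.
28 days remain in February 2064 after the 1st (29 − 1).
Full months from March 2064 through April 2066 contribute their day counts.
Then 1 day into May 2066.
Total: 28 + 31 + 30 + 31 + 30 + 31 + 31 + 30 + 31 + 30 + 31 + 31 + 28 + 31 + 30 + 31 + 30 + 31 + 31 + 30 + 31 + 30 + 31 + 31 + 28 + 31 + 30 + 1 = 820.
The subtraction is earlier − later, so the result is −820 → -820.

-820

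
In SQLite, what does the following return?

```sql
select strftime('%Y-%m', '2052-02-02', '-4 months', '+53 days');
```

First apply '-4 months', '+53 days': 2052-02-02 → 2051-11-24.
`%Y-%m` extracts the year-month: 2051-11.

2051-11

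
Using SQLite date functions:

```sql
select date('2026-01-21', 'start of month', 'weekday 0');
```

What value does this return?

`start of month` rewinds 2026-01-21 to 2026-01-01.
`weekday 0` advances to the next Sunday; 2026-01-01 is a Thursday, so it moves forward to 2026-01-04.

2026-01-04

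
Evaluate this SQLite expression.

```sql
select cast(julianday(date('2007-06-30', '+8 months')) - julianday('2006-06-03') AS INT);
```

Adding +8 months to 2007-06-30 targets 2008-02-30. February 2008 has only 29 days, so SQLite normalizes the 1-day overflow forward to 2008-03-01.
27 days remain in June 2006 after the 3rd (30 − 3).
Full months from July 2006 through February 2008 contribute their day counts.
Then 1 day into March 2008.
Total: 27 + 31 + 31 + 30 + 31 + 30 + 31 + 31 + 28 + 31 + 30 + 31 + 30 + 31 + 31 + 30 + 31 + 30 + 31 + 31 + 29 + 1 = 637.

637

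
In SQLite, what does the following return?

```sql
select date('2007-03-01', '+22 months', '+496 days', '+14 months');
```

Adding +22 months to 2007-03-01 gives 2009-01-01.
Applying '+496 days' to 2009-01-01: counting 496 days forward gives 2010-05-12.
Adding +14 months to 2010-05-12 gives 2011-07-12.

2011-07-12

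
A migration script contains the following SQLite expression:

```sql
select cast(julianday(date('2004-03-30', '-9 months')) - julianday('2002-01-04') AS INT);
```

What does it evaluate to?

542

Adding -9 months to 2004-03-30 gives 2003-06-30.
27 days remain in January 2002 after the 4th (31 − 4).
Full months from February 2002 through May 2003 contribute their day counts.
Then 30 days into June 2003.
Total: 27 + 28 + 31 + 30 + 31 + 30 + 31 + 31 + 30 + 31 + 30 + 31 + 31 + 28 + 31 + 30 + 31 + 30 = 542.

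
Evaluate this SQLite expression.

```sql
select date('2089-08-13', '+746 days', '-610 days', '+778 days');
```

Applying '+746 days' to 2089-08-13: counting 746 days forward gives 2091-08-29.
Applying '-610 days' to 2091-08-29: counting 610 days back gives 2089-12-27.
Applying '+778 days' to 2089-12-27: counting 778 days forward gives 2092-02-13.

2092-02-13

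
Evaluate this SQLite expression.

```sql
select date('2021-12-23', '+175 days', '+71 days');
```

2022-08-26

Applying '+175 days' to 2021-12-23: counting 175 days forward gives 2022-06-16.
Applying '+71 days' to 2022-06-16: counting 71 days forward gives 2022-08-26.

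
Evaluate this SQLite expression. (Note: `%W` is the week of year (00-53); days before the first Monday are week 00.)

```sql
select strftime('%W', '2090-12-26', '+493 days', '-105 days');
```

First apply '+493 days', '-105 days': 2090-12-26 → 2092-01-18.
2092-01-18 is a Friday. SQLite's %W counts Mondays since the year started; the result is 02.

02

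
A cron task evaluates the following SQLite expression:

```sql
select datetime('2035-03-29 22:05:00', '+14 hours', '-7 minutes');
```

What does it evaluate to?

2035-03-30 11:58:00

+14 hours from 2035-03-29 22:05:00 is 2035-03-30 12:05:00 (crosses midnight).
-7 minutes from 2035-03-30 12:05:00 is 2035-03-30 11:58:00.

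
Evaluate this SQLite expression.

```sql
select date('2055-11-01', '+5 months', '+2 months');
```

2056-06-01

Adding +5 months to 2055-11-01 gives 2056-04-01.
Adding +2 months to 2056-04-01 gives 2056-06-01.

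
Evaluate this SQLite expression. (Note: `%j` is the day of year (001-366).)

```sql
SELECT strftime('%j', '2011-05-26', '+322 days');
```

First apply '+322 days': 2011-05-26 → 2012-04-12.
Day-of-year for 2012-04-12: days since 2012-01-01 inclusive = 103, zero-padded to 103.

103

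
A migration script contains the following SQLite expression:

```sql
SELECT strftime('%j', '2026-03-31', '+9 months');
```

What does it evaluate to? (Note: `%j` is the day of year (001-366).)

365

First apply '+9 months': 2026-03-31 → 2026-12-31.
Day-of-year for 2026-12-31: days since 2026-01-01 inclusive = 365, zero-padded to 365.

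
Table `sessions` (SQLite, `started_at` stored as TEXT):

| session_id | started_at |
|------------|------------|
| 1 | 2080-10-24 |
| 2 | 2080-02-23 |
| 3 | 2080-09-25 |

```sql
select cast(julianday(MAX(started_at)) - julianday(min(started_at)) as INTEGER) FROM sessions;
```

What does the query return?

MIN = 2080-02-23, MAX = 2080-10-24.
6 days remain in February 2080 after the 23rd (29 − 23).
Full months from March 2080 through September 2080 contribute their day counts.
Then 24 days into October 2080.
Total: 6 + 31 + 30 + 31 + 30 + 31 + 31 + 30 + 24 = 244.

244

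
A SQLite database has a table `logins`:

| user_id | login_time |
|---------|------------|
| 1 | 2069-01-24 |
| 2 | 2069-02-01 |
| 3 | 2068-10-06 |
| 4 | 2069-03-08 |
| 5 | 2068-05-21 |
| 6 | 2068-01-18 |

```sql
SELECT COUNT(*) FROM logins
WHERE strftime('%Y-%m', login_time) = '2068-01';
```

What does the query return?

1

Rows with year-month 2068-01: 2068-01-18 → 1.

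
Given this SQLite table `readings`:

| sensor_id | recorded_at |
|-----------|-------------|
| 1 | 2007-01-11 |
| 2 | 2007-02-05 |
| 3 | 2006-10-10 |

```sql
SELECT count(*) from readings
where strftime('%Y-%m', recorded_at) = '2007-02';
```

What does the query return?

Rows with year-month 2007-02: 2007-02-05 → 1.

1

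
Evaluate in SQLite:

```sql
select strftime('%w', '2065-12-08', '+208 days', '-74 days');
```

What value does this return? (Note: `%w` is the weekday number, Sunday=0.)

First apply '+208 days', '-74 days': 2065-12-08 → 2066-04-21.
2066-04-21 is a Wednesday; with Sunday=0 that is 3.

3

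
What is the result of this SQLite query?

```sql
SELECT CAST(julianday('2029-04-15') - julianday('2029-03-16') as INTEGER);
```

15 days remain in March 2029 after the 16th (31 − 16).
Then 15 days into April 2029.
Total: 15 + 15 = 30.

30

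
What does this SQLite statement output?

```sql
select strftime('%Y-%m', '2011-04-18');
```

`%Y-%m` extracts the year-month: 2011-04.

2011-04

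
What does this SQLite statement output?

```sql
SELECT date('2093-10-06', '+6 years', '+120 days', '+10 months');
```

Adding +6 years to 2093-10-06 gives 2099-10-06.
Applying '+120 days' to 2099-10-06: counting 120 days forward gives 2100-02-03.
Adding +10 months to 2100-02-03 gives 2100-12-03.

2100-12-03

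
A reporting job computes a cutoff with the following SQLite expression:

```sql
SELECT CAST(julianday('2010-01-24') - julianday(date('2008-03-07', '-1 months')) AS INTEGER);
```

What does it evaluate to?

717

Adding -1 month to 2008-03-07 gives 2008-02-07.
22 days remain in February 2008 after the 7th (29 − 7).
Full months from March 2008 through December 2009 contribute their day counts.
Then 24 days into January 2010.
Total: 22 + 31 + 30 + 31 + 30 + 31 + 31 + 30 + 31 + 30 + 31 + 31 + 28 + 31 + 30 + 31 + 30 + 31 + 31 + 30 + 31 + 30 + 31 + 24 = 717.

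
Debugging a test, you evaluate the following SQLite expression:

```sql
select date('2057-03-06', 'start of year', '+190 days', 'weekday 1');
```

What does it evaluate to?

`start of year` rewinds 2057-03-06 to 2057-01-01.
Applying '+190 days' to 2057-01-01: counting 190 days forward gives 2057-07-10.
`weekday 1` advances to the next Monday; 2057-07-10 is a Tuesday, so it moves forward to 2057-07-16.

2057-07-16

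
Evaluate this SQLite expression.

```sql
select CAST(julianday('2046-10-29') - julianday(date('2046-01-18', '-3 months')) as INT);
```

Adding -3 months to 2046-01-18 gives 2045-10-18.
13 days remain in October 2045 after the 18th (31 − 18).
Full months from November 2045 through September 2046 contribute their day counts.
Then 29 days into October 2046.
Total: 13 + 30 + 31 + 31 + 28 + 31 + 30 + 31 + 30 + 31 + 31 + 30 + 29 = 376.

376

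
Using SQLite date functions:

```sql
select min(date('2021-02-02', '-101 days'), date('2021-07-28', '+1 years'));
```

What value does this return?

date('2021-02-02', '-101 days') → 2020-10-24.
date('2021-07-28', '+1 years') → 2022-07-28.
Earlier of the two is 2020-10-24.

2020-10-24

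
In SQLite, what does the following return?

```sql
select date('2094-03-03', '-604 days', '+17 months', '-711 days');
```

Applying '-604 days' to 2094-03-03: counting 604 days back gives 2092-07-07.
Adding +17 months to 2092-07-07 gives 2093-12-07.
Applying '-711 days' to 2093-12-07: counting 711 days back gives 2091-12-27.

2091-12-27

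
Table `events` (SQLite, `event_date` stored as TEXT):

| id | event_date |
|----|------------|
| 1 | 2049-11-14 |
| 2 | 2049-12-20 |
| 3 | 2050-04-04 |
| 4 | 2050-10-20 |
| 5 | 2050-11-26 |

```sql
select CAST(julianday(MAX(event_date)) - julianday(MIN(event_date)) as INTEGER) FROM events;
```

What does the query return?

377

MIN = 2049-11-14, MAX = 2050-11-26.
16 days remain in November 2049 after the 14th (30 − 14).
Full months from December 2049 through October 2050 contribute their day counts.
Then 26 days into November 2050.
Total: 16 + 31 + 31 + 28 + 31 + 30 + 31 + 30 + 31 + 31 + 30 + 31 + 26 = 377.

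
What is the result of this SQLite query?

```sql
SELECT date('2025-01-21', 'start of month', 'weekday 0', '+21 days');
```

`start of month` rewinds 2025-01-21 to 2025-01-01.
`weekday 0` advances to the next Sunday; 2025-01-01 is a Wednesday, so it moves forward to 2025-01-05.
Advancing 21 more days within January lands on 2025-01-26.

2025-01-26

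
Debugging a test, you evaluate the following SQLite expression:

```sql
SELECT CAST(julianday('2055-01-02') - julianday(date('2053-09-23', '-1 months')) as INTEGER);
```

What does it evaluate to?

497

Adding -1 month to 2053-09-23 gives 2053-08-23.
8 days remain in August 2053 after the 23rd (31 − 23).
Full months from September 2053 through December 2054 contribute their day counts.
Then 2 days into January 2055.
Total: 8 + 30 + 31 + 30 + 31 + 31 + 28 + 31 + 30 + 31 + 30 + 31 + 31 + 30 + 31 + 30 + 31 + 2 = 497.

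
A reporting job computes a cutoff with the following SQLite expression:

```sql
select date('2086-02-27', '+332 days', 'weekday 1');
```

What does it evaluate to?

2087-01-27

Applying '+332 days' to 2086-02-27: counting 332 days forward gives 2087-01-25.
`weekday 1` advances to the next Monday; 2087-01-25 is a Saturday, so it moves forward to 2087-01-27.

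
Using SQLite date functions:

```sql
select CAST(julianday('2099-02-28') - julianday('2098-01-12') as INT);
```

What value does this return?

412

19 days remain in January 2098 after the 12th (31 − 12).
Full months from February 2098 through January 2099 contribute their day counts.
Then 28 days into February 2099.
Total: 19 + 28 + 31 + 30 + 31 + 30 + 31 + 31 + 30 + 31 + 30 + 31 + 31 + 28 = 412.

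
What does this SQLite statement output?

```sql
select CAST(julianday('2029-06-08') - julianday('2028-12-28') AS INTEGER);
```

162

3 days remain in December 2028 after the 28th (31 − 28).
January 2029: 31 days.
February 2029: 28 days.
March 2029: 31 days.
April 2029: 30 days.
May 2029: 31 days.
Then 8 days into June 2029.
Total: 3 + 31 + 28 + 31 + 30 + 31 + 8 = 162.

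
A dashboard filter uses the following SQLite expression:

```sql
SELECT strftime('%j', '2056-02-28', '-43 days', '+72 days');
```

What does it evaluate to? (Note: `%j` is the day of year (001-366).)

First apply '-43 days', '+72 days': 2056-02-28 → 2056-03-28.
Day-of-year for 2056-03-28: days since 2056-01-01 inclusive = 88, zero-padded to 088.

088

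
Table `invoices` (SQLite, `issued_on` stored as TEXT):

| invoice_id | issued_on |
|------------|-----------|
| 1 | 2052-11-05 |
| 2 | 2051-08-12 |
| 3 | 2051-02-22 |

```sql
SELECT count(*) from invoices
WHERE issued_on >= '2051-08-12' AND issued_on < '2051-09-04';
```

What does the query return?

Rows in [2051-08-12, 2051-09-04): 2051-08-12 → 1 row.

1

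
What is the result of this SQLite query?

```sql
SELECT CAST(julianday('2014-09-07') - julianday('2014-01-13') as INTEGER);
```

18 days remain in January 2014 after the 13th (31 − 13).
Full months from February 2014 through August 2014 contribute their day counts.
Then 7 days into September 2014.
Total: 18 + 28 + 31 + 30 + 31 + 30 + 31 + 31 + 7 = 237.

237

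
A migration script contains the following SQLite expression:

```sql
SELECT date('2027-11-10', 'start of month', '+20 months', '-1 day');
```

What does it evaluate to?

`start of month` rewinds 2027-11-10 to 2027-11-01.
Adding +20 months to 2027-11-01 gives 2029-07-01.
Going back 1 day from 2029-07-01 reaches 2029-06-30 (last day of June, 30 days).

2029-06-30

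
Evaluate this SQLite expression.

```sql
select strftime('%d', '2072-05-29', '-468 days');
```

First apply '-468 days': 2072-05-29 → 2071-02-16.
`%d` extracts the 2-digit day of month: 16.

16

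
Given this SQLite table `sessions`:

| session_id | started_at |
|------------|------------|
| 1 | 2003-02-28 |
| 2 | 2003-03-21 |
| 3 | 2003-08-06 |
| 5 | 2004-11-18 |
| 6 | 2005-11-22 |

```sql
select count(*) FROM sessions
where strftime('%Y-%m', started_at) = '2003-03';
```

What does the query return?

Rows with year-month 2003-03: 2003-03-21 → 1.

1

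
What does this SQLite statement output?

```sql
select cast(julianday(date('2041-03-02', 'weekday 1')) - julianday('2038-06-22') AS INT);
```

986

`weekday 1` advances to the next Monday; 2041-03-02 is a Saturday, so it moves forward to 2041-03-04.
8 days remain in June 2038 after the 22nd (30 − 22).
Full months from July 2038 through February 2041 contribute their day counts.
Then 4 days into March 2041.
Total: 8 + 31 + 31 + 30 + 31 + 30 + 31 + 31 + 28 + 31 + 30 + 31 + 30 + 31 + 31 + 30 + 31 + 30 + 31 + 31 + 29 + 31 + 30 + 31 + 30 + 31 + 31 + 30 + 31 + 30 + 31 + 31 + 28 + 4 = 986.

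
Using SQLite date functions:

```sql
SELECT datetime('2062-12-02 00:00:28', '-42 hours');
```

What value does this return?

2062-11-30 06:00:28

-42 hours from 2062-12-02 00:00:28 is 2062-11-30 06:00:28 (crosses midnight).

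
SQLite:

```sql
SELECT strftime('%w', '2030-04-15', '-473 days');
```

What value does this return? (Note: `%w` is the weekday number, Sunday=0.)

First apply '-473 days': 2030-04-15 → 2028-12-28.
2028-12-28 is a Thursday; with Sunday=0 that is 4.

4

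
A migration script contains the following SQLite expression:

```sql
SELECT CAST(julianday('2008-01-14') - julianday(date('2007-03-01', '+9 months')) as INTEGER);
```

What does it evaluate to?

44

Adding +9 months to 2007-03-01 gives 2007-12-01.
30 days remain in December 2007 after the 1st (31 − 1).
Then 14 days into January 2008.
Total: 30 + 14 = 44.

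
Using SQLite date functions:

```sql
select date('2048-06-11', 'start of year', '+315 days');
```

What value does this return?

`start of year` rewinds 2048-06-11 to 2048-01-01.
Applying '+315 days' to 2048-01-01: counting 315 days forward gives 2048-11-11.

2048-11-11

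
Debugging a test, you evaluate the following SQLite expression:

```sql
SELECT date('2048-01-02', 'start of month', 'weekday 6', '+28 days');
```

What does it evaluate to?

`start of month` rewinds 2048-01-02 to 2048-01-01.
`weekday 6` advances to the next Saturday; 2048-01-01 is a Wednesday, so it moves forward to 2048-01-04.
January 2048 has 31 days; 27 remain after the 4th, so 28 days reach 2048-02-01.

2048-02-01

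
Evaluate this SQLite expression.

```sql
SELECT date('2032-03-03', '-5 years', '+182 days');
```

2027-09-01

Adding -5 years to 2032-03-03 gives 2027-03-03.
Applying '+182 days' to 2027-03-03: counting 182 days forward gives 2027-09-01.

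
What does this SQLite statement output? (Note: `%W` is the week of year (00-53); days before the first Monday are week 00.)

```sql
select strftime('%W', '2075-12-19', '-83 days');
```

38

First apply '-83 days': 2075-12-19 → 2075-09-27.
2075-09-27 is a Friday. SQLite's %W counts Mondays since the year started; the result is 38.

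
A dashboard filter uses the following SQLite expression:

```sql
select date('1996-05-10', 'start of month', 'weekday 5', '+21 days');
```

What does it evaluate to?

1996-05-24

`start of month` rewinds 1996-05-10 to 1996-05-01.
`weekday 5` advances to the next Friday; 1996-05-01 is a Wednesday, so it moves forward to 1996-05-03.
Advancing 21 more days within May lands on 1996-05-24.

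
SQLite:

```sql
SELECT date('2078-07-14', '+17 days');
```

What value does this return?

Advancing 17 more days within July lands on 2078-07-31.

2078-07-31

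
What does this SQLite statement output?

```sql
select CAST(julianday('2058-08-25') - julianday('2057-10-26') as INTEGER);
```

303

5 days remain in October 2057 after the 26th (31 − 26).
Full months from November 2057 through July 2058 contribute their day counts.
Then 25 days into August 2058.
Total: 5 + 30 + 31 + 31 + 28 + 31 + 30 + 31 + 30 + 31 + 25 = 303.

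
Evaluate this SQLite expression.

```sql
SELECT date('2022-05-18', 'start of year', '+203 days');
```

2022-07-23

`start of year` rewinds 2022-05-18 to 2022-01-01.
Applying '+203 days' to 2022-01-01: counting 203 days forward gives 2022-07-23.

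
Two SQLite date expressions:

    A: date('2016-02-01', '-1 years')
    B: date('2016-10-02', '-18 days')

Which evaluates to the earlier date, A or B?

A = 2015-02-01.
B = 2016-09-14.
A is earlier.

A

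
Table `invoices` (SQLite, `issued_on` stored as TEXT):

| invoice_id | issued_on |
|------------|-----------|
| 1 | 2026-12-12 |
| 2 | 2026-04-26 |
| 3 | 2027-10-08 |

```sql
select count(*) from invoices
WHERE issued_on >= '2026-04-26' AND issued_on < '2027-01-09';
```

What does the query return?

2

Rows in [2026-04-26, 2027-01-09): 2026-12-12, 2026-04-26 → 2 rows.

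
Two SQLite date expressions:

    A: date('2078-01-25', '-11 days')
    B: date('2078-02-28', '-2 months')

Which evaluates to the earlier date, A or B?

A = 2078-01-14.
B = 2077-12-28.
B is earlier.

B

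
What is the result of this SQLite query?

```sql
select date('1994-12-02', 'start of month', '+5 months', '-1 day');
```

`start of month` rewinds 1994-12-02 to 1994-12-01.
Adding +5 months to 1994-12-01 gives 1995-05-01.
Going back 1 day from 1995-05-01 reaches 1995-04-30 (last day of April, 30 days).

1995-04-30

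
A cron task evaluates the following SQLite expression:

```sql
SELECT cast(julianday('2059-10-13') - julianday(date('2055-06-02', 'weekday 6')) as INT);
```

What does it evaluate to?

1591

`weekday 6` advances to the next Saturday; 2055-06-02 is a Wednesday, so it moves forward to 2055-06-05.
25 days remain in June 2055 after the 5th (30 − 5).
Full months from July 2055 through September 2059 contribute their day counts.
Then 13 days into October 2059.
Total: 25 + 31 + 31 + 30 + 31 + 30 + 31 + 31 + 29 + 31 + 30 + 31 + 30 + 31 + 31 + 30 + 31 + 30 + 31 + 31 + 28 + 31 + 30 + 31 + 30 + 31 + 31 + 30 + 31 + 30 + 31 + 31 + 28 + 31 + 30 + 31 + 30 + 31 + 31 + 30 + 31 + 30 + 31 + 31 + 28 + 31 + 30 + 31 + 30 + 31 + 31 + 30 + 13 = 1591.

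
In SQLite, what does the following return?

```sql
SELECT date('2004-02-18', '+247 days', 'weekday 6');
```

2004-10-23

Applying '+247 days' to 2004-02-18: counting 247 days forward gives 2004-10-22.
`weekday 6` advances to the next Saturday; 2004-10-22 is a Friday, so it moves forward to 2004-10-23.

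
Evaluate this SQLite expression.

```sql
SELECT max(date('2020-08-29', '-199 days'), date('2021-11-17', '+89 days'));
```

date('2020-08-29', '-199 days') → 2020-02-12.
date('2021-11-17', '+89 days') → 2022-02-14.
Later of the two is 2022-02-14.

2022-02-14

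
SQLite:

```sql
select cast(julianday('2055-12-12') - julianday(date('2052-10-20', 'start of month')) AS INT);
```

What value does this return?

`start of month` rewinds 2052-10-20 to 2052-10-01.
30 days remain in October 2052 after the 1st (31 − 1).
Full months from November 2052 through November 2055 contribute their day counts.
Then 12 days into December 2055.
Total: 30 + 30 + 31 + 31 + 28 + 31 + 30 + 31 + 30 + 31 + 31 + 30 + 31 + 30 + 31 + 31 + 28 + 31 + 30 + 31 + 30 + 31 + 31 + 30 + 31 + 30 + 31 + 31 + 28 + 31 + 30 + 31 + 30 + 31 + 31 + 30 + 31 + 30 + 12 = 1167.

1167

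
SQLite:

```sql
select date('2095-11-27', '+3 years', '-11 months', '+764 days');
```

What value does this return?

Adding +3 years to 2095-11-27 gives 2098-11-27.
Adding -11 months to 2098-11-27 gives 2097-12-27.
Applying '+764 days' to 2097-12-27: counting 764 days forward gives 2100-01-30.

2100-01-30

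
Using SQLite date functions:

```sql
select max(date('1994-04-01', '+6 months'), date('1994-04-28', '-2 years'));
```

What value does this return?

date('1994-04-01', '+6 months') → 1994-10-01.
date('1994-04-28', '-2 years') → 1992-04-28.
Later of the two is 1994-10-01.

1994-10-01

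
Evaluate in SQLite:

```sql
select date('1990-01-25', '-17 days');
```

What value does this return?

Going back 17 days within January lands on 1990-01-08.

1990-01-08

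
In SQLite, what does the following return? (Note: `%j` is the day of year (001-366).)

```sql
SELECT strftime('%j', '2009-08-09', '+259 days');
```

115

First apply '+259 days': 2009-08-09 → 2010-04-25.
Day-of-year for 2010-04-25: days since 2010-01-01 inclusive = 115, zero-padded to 115.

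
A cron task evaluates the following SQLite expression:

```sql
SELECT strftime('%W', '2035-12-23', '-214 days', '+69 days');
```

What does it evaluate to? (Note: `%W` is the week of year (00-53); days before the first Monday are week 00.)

31

First apply '-214 days', '+69 days': 2035-12-23 → 2035-07-31.
2035-07-31 is a Tuesday. SQLite's %W counts Mondays since the year started; the result is 31.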